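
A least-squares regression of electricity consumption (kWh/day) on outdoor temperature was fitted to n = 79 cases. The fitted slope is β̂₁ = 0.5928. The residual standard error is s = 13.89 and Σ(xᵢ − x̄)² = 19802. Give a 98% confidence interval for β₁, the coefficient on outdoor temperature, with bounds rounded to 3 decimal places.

(0.358, 0.827)

SE(β̂₁) = s/√Sₓₓ = 13.89/√19802 = 0.0987069.
df = n − 2 = 77.
t* = t_{0.01, 77} = 2.375757.
Margin = t* × SE = 2.375757 × 0.0987069 = 0.23450.
CI: 0.5928 ± 0.23450 → (0.358, 0.827).
With 98% confidence, each one-unit increase in outdoor temperature is associated with a change of between 0.358 and 0.827 kWh/day in electricity consumption.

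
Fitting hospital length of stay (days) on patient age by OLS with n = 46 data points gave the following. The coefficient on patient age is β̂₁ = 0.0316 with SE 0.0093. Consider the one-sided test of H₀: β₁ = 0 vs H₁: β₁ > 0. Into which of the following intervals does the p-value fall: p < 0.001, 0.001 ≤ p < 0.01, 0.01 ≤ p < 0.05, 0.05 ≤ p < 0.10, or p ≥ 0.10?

t = 0.0316 / 0.0093 = 3.398.
df = n − 2 = 46 − 2 = 44.
One-sided p = P(T_{44} > t) ≈ 0.0007.
So p < 0.001.

p < 0.001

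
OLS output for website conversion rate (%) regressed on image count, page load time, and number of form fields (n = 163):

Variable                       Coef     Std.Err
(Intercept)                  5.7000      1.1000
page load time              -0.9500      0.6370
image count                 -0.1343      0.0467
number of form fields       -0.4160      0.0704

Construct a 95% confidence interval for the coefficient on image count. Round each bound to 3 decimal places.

(-0.227, -0.042)

Read off: b = -0.1343, SE = 0.0467 for image count.
df = n − k − 1 = 163 − 3 − 1 = 159.
t* = t_{0.025, 159} = 1.974996.
Margin = t* × SE = 1.974996 × 0.0467 = 0.09223.
CI: -0.1343 ± 0.09223 → (-0.227, -0.042).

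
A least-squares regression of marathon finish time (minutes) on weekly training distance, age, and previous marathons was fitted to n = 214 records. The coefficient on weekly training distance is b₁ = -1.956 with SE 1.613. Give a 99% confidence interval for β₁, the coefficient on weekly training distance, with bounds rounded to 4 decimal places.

(-6.1489, 2.2369)

df = n − k − 1 = 214 − 3 − 1 = 210.
t* = t_{0.005, 210} = 2.599443.
Margin = t* × SE = 2.599443 × 1.613 = 4.192902.
CI: -1.956 ± 4.192902 → (-6.1489, 2.2369).
With 99% confidence, each one-unit increase in weekly training distance is associated with a change of between -6.1489 and 2.2369 minutes in marathon finish time, holding the other predictors fixed.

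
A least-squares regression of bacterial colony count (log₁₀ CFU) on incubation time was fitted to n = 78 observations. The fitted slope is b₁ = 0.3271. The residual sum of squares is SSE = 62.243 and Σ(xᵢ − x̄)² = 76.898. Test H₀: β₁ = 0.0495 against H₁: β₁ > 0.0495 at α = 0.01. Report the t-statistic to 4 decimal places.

MSE = SSE/(n − 2) = 62.243/76 = 0.818987.
SE(b₁) = √(MSE/Sₓₓ) = √(0.818987/76.898) = 0.1032.
t = (0.3271 − 0.0495) / 0.1032 = 2.6899.
df = n − 2 = 76.
One-sided p ≈ 0.0044, which is < 0.01, so reject H₀.
There is evidence that the true slope on incubation time exceeds 0.0495 log₁₀ CFU per unit.

t = 2.6899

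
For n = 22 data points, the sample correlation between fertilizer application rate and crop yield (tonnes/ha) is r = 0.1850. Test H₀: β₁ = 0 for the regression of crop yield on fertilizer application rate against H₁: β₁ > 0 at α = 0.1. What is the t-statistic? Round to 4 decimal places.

t = r·√(n − 2)/√(1 − r²) = 0.1850·√20/√0.965775 = 0.8419.
df = n − 2 = 20.
One-sided p ≈ 0.2049, which is ≥ 0.1, so fail to reject H₀.
The data do not give significant evidence of a linear association between fertilizer application rate and crop yield.

t = 0.8419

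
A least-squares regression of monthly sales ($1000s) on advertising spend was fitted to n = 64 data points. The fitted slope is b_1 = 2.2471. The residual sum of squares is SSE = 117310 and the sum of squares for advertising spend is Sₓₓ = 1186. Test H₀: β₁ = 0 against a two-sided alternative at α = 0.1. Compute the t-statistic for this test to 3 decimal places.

MSE = SSE/(n − 2) = 117310/62 = 1892.1.
SE(b_1) = √(MSE/Sₓₓ) = √(1892.1/1186) = 1.26308.
t = 2.2471 / 1.26308 = 1.779.
df = n − 2 = 62.
Two-sided p ≈ 0.0801, which is < 0.1, so reject H₀.
There is evidence that advertising spend is associated with monthly sales.

t = 1.779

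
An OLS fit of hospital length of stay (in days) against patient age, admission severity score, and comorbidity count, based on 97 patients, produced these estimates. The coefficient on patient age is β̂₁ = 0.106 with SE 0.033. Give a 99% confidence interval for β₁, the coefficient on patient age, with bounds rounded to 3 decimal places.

df = n − k − 1 = 97 − 3 − 1 = 93.
t* = t_{0.005, 93} = 2.629732.
Margin = t* × SE = 2.629732 × 0.033 = 0.08678.
CI: 0.106 ± 0.08678 → (0.019, 0.193).
With 99% confidence, each one-unit increase in patient age is associated with a change of between 0.019 and 0.193 days in hospital length of stay, holding the other predictors fixed.

(0.019, 0.193)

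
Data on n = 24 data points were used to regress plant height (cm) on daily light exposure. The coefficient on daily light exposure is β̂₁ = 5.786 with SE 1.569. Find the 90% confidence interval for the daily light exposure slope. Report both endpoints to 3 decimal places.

df = n − 2 = 24 − 2 = 22.
t* = t_{0.05, 22} = 1.717144.
Margin = t* × SE = 1.717144 × 1.569 = 2.69420.
CI: 5.786 ± 2.69420 → (3.092, 8.480).
With 90% confidence, each one-unit increase in daily light exposure is associated with a change of between 3.092 and 8.480 cm in plant height.

(3.092, 8.480)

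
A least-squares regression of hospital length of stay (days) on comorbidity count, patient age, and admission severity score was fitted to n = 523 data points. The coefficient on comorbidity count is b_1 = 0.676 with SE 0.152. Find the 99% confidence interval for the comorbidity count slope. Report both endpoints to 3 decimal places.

df = n − k − 1 = 523 − 3 − 1 = 519.
t* = t_{0.005, 519} = 2.585335.
Margin = t* × SE = 2.585335 × 0.152 = 0.39297.
CI: 0.676 ± 0.39297 → (0.283, 1.069).
With 99% confidence, each one-unit increase in comorbidity count is associated with a change of between 0.283 and 1.069 days in hospital length of stay, holding the other predictors fixed.

(0.283, 1.069)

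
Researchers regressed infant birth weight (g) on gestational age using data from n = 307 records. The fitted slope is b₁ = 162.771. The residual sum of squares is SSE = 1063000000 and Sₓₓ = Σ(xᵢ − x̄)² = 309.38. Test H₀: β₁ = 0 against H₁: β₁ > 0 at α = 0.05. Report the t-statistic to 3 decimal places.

MSE = SSE/(n − 2) = 1063000000/305 = 3.48525e+06.
SE(b₁) = √(MSE/Sₓₓ) = √(3.48525e+06/309.38) = 106.138.
t = 162.771 / 106.138 = 1.534.
df = n − 2 = 305.
One-sided p ≈ 0.0631, which is ≥ 0.05, so fail to reject H₀.
The data do not give significant evidence that the true slope on gestational age is positive.

t = 1.534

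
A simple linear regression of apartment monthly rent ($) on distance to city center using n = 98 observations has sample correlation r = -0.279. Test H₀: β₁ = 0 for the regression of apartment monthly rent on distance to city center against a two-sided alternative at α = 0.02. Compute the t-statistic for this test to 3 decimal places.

t = -2.847

t = r·√(n − 2)/√(1 − r²) = -0.279·√96/√0.922159 = -2.847.
df = n − 2 = 96.
Two-sided p ≈ 0.0054, which is < 0.02, so reject H₀.
There is evidence of a linear association between distance to city center and apartment monthly rent.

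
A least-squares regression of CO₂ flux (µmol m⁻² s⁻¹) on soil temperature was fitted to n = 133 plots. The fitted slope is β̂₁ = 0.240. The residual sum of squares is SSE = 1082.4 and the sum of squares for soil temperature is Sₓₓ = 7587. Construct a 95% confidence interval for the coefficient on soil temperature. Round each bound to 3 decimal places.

MSE = SSE/(n − 2) = 1082.4/131 = 8.2626.
SE(β̂₁) = √(MSE/Sₓₓ) = √(8.2626/7587) = 0.0330007.
df = n − 2 = 131.
t* = t_{0.025, 131} = 1.978239.
Margin = t* × SE = 1.978239 × 0.0330007 = 0.06528.
CI: 0.240 ± 0.06528 → (0.175, 0.305).
With 95% confidence, each one-unit increase in soil temperature is associated with a change of between 0.175 and 0.305 µmol m⁻² s⁻¹ in CO₂ flux.

(0.175, 0.305)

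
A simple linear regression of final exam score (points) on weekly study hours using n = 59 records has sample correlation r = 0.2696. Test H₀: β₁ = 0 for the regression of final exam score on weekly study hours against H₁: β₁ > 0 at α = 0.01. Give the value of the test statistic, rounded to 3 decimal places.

t = 2.114

t = r·√(n − 2)/√(1 − r²) = 0.2696·√57/√0.927316 = 2.114.
df = n − 2 = 57.
One-sided p ≈ 0.0195, which is ≥ 0.01, so fail to reject H₀.
The data do not give significant evidence of a linear association between weekly study hours and final exam score.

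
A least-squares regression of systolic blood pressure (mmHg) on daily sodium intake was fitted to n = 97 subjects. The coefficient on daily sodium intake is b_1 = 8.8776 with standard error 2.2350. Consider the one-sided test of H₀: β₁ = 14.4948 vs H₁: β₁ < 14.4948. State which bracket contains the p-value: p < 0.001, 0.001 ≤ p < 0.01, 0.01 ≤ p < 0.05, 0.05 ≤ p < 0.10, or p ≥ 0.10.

t = (8.8776 − 14.4948) / 2.2350 = -2.513.
df = n − 2 = 97 − 2 = 95.
One-sided p = P(T_{95} < t) ≈ 0.0068.
So 0.001 ≤ p < 0.01.

0.001 ≤ p < 0.01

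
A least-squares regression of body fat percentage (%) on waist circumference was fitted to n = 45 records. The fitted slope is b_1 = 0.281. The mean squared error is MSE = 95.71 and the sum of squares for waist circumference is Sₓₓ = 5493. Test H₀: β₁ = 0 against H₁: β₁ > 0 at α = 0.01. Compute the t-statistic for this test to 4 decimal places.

SE(b_1) = √(MSE/Sₓₓ) = √(95.71/5493) = 0.132.
t = 0.281 / 0.132 = 2.1288.
df = n − 2 = 43.
One-sided p ≈ 0.0195, which is ≥ 0.01, so fail to reject H₀.
The data do not give significant evidence that the true slope on waist circumference is positive.

t = 2.1288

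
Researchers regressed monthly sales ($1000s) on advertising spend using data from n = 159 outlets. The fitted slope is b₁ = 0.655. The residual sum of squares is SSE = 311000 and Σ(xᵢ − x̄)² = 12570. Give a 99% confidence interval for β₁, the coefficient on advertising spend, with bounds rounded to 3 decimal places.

(-0.380, 1.690)

MSE = SSE/(n − 2) = 311000/157 = 1980.89.
SE(b₁) = √(MSE/Sₓₓ) = √(1980.89/12570) = 0.396975.
df = n − 2 = 157.
t* = t_{0.005, 157} = 2.607506.
Margin = t* × SE = 2.607506 × 0.396975 = 1.03511.
CI: 0.655 ± 1.03511 → (-0.380, 1.690).
With 99% confidence, each one-unit increase in advertising spend is associated with a change of between -0.380 and 1.690 $1000s in monthly sales.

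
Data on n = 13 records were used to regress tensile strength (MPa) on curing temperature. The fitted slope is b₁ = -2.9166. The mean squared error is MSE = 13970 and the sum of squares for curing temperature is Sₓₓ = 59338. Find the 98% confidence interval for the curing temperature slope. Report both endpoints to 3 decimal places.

(-4.235, -1.598)

SE(b₁) = √(MSE/Sₓₓ) = √(13970/59338) = 0.485212.
df = n − 2 = 11.
t* = t_{0.01, 11} = 2.718079.
Margin = t* × SE = 2.718079 × 0.485212 = 1.31885.
CI: -2.9166 ± 1.31885 → (-4.235, -1.598).
With 98% confidence, each one-unit increase in curing temperature is associated with a change of between -4.235 and -1.598 MPa in tensile strength.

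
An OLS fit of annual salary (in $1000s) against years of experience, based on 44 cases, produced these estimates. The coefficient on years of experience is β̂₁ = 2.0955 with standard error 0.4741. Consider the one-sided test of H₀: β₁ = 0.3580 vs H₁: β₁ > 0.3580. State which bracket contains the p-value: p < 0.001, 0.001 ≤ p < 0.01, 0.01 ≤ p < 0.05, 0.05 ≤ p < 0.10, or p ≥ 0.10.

p < 0.001

t = (2.0955 − 0.3580) / 0.4741 = 3.665.
df = n − 2 = 44 − 2 = 42.
One-sided p = P(T_{42} > t) ≈ 0.0003.
So p < 0.001.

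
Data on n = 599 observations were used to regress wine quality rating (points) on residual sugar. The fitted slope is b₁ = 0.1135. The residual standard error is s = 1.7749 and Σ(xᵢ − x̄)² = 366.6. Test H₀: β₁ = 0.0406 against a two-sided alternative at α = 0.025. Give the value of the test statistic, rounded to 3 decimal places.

t = 0.786

SE(b₁) = s/√Sₓₓ = 1.7749/√366.6 = 0.0926996.
t = (0.1135 − 0.0406) / 0.0926996 = 0.786.
df = n − 2 = 597.
Two-sided p ≈ 0.4319, which is ≥ 0.025, so fail to reject H₀.
The data are consistent with a true slope of 0.0406 points per unit of residual sugar.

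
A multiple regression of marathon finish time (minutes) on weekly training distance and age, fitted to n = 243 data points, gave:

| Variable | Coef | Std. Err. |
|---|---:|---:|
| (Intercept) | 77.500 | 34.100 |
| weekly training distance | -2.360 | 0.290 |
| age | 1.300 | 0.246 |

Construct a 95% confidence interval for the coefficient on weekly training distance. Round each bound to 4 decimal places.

(-2.9313, -1.7887)

Read off: b = -2.360, SE = 0.290 for weekly training distance.
df = n − k − 1 = 243 − 2 − 1 = 240.
t* = t_{0.025, 240} = 1.969898.
Margin = t* × SE = 1.969898 × 0.290 = 0.571270.
CI: -2.360 ± 0.571270 → (-2.9313, -1.7887).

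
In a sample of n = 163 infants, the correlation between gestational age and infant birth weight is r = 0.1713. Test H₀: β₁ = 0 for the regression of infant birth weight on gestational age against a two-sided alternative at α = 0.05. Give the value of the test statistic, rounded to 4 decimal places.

t = 2.2062

t = r·√(n − 2)/√(1 − r²) = 0.1713·√161/√0.970656 = 2.2062.
df = n − 2 = 161.
Two-sided p ≈ 0.0288, which is < 0.05, so reject H₀.
There is evidence of a linear association between gestational age and infant birth weight.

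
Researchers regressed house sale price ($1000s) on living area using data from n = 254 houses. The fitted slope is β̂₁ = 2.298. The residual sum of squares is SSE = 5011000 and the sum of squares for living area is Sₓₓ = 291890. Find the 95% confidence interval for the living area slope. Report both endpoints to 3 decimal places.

MSE = SSE/(n − 2) = 5011000/252 = 19884.9.
SE(β̂₁) = √(MSE/Sₓₓ) = √(19884.9/291890) = 0.261007.
df = n − 2 = 252.
t* = t_{0.025, 252} = 1.969422.
Margin = t* × SE = 1.969422 × 0.261007 = 0.51403.
CI: 2.298 ± 0.51403 → (1.784, 2.812).
With 95% confidence, each one-unit increase in living area is associated with a change of between 1.784 and 2.812 $1000s in house sale price.

(1.784, 2.812)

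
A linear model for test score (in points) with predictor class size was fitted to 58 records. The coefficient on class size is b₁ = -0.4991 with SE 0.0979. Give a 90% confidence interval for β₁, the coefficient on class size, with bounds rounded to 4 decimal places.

(-0.6628, -0.3354)

df = n − 2 = 58 − 2 = 56.
t* = t_{0.05, 56} = 1.672522.
Margin = t* × SE = 1.672522 × 0.0979 = 0.163740.
CI: -0.4991 ± 0.163740 → (-0.6628, -0.3354).
With 90% confidence, each one-unit increase in class size is associated with a change of between -0.6628 and -0.3354 points in test score.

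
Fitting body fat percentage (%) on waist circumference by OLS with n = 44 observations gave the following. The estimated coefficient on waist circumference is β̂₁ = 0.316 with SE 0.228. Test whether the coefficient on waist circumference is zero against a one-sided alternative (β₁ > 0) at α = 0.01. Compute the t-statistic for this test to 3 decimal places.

t = 1.386

H₀: β₁ = 0 vs H₁: β₁ > 0.
t = (β̂₁ − β₁⁰)/SE = 0.316 / 0.228 = 1.386.
df = n − 2 = 44 − 2 = 42.
One-sided p ≈ 0.0865, which is ≥ 0.01, so fail to reject H₀.
The data do not give significant evidence that the true slope on waist circumference is positive.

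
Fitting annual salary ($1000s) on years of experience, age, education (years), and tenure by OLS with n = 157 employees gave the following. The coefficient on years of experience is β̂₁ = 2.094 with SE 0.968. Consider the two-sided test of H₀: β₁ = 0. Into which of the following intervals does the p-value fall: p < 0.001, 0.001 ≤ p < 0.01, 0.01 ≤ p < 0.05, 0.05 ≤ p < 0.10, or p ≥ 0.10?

t = 2.094 / 0.968 = 2.163.
df = n − k − 1 = 157 − 4 − 1 = 152.
Two-sided p = 2·P(T_{152} > |t|) ≈ 0.0321.
So 0.01 ≤ p < 0.05.

0.01 ≤ p < 0.05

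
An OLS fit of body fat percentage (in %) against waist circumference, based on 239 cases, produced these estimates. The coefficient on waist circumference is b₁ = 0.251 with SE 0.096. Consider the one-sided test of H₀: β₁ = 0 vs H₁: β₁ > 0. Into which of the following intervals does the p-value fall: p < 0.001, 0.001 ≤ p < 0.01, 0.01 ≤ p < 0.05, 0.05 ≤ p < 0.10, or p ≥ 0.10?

0.001 ≤ p < 0.01

t = 0.251 / 0.096 = 2.615.
df = n − 2 = 239 − 2 = 237.
One-sided p = P(T_{237} > t) ≈ 0.0048.
So 0.001 ≤ p < 0.01.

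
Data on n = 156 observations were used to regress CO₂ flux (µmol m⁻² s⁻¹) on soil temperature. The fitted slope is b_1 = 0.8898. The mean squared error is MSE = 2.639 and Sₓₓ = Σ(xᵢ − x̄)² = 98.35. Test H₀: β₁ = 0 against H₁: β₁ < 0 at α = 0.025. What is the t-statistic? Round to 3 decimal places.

t = 5.432

SE(b_1) = √(MSE/Sₓₓ) = √(2.639/98.35) = 0.163807.
t = 0.8898 / 0.163807 = 5.432.
df = n − 2 = 154.
One-sided p ≈ 1.0000, which is ≥ 0.025, so fail to reject H₀.
The data do not give significant evidence that the true slope on soil temperature is negative.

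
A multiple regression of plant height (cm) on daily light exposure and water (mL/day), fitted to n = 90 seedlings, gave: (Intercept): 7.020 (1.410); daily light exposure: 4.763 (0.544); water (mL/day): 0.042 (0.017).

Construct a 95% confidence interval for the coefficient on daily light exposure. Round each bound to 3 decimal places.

(3.682, 5.844)

Read off: b = 4.763, SE = 0.544 for daily light exposure.
df = n − k − 1 = 90 − 2 − 1 = 87.
t* = t_{0.025, 87} = 1.987608.
Margin = t* × SE = 1.987608 × 0.544 = 1.08126.
CI: 4.763 ± 1.08126 → (3.682, 5.844).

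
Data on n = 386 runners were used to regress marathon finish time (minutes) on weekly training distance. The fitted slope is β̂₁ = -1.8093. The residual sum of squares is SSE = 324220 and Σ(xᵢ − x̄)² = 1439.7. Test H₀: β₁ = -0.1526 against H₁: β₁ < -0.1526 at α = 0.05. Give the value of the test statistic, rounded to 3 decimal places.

MSE = SSE/(n − 2) = 324220/384 = 844.323.
SE(β̂₁) = √(MSE/Sₓₓ) = √(844.323/1439.7) = 0.765805.
t = (-1.8093 − (-0.1526)) / 0.765805 = -2.163.
df = n − 2 = 384.
One-sided p ≈ 0.0156, which is < 0.05, so reject H₀.
There is evidence that the true slope on weekly training distance is below -0.1526 minutes per unit.

t = -2.163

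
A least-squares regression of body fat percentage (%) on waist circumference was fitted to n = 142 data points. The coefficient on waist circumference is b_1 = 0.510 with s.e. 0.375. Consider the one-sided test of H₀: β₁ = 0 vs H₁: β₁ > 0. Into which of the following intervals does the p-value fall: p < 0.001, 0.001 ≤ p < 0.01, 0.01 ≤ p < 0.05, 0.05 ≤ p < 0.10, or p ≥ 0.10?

t = 0.510 / 0.375 = 1.360.
df = n − 2 = 142 − 2 = 140.
One-sided p = P(T_{140} > t) ≈ 0.0880.
So 0.05 ≤ p < 0.10.

0.05 ≤ p < 0.10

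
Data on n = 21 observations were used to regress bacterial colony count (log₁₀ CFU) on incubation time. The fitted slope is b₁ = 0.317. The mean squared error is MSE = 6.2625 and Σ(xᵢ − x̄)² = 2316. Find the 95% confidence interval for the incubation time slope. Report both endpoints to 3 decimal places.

SE(b₁) = √(MSE/Sₓₓ) = √(6.2625/2316) = 0.0520001.
df = n − 2 = 19.
t* = t_{0.025, 19} = 2.093024.
Margin = t* × SE = 2.093024 × 0.0520001 = 0.10884.
CI: 0.317 ± 0.10884 → (0.208, 0.426).
With 95% confidence, each one-unit increase in incubation time is associated with a change of between 0.208 and 0.426 log₁₀ CFU in bacterial colony count.

(0.208, 0.426)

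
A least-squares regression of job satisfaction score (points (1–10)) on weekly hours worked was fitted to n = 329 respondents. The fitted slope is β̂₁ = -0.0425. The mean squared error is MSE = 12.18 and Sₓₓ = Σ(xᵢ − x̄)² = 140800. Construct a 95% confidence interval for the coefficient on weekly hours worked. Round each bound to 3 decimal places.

SE(β̂₁) = √(MSE/Sₓₓ) = √(12.18/140800) = 0.00930084.
df = n − 2 = 327.
t* = t_{0.025, 327} = 1.967245.
Margin = t* × SE = 1.967245 × 0.00930084 = 0.01830.
CI: -0.0425 ± 0.01830 → (-0.061, -0.024).
With 95% confidence, each one-unit increase in weekly hours worked is associated with a change of between -0.061 and -0.024 points (1–10) in job satisfaction score.

(-0.061, -0.024)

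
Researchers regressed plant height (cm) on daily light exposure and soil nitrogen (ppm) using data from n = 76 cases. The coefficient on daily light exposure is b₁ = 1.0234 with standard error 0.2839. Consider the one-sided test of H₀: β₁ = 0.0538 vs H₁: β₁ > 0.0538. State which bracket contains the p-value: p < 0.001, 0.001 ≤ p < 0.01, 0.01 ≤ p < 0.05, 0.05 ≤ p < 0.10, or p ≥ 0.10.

p < 0.001

t = (1.0234 − 0.0538) / 0.2839 = 3.415.
df = n − k − 1 = 76 − 2 − 1 = 73.
One-sided p = P(T_{73} > t) ≈ 0.0005.
So p < 0.001.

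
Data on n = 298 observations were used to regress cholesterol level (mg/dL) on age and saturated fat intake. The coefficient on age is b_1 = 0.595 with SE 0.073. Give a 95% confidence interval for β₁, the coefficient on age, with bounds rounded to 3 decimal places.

(0.451, 0.739)

df = n − k − 1 = 298 − 2 − 1 = 295.
t* = t_{0.025, 295} = 1.968038.
Margin = t* × SE = 1.968038 × 0.073 = 0.14367.
CI: 0.595 ± 0.14367 → (0.451, 0.739).
With 95% confidence, each one-unit increase in age is associated with a change of between 0.451 and 0.739 mg/dL in cholesterol level, holding the other predictors fixed.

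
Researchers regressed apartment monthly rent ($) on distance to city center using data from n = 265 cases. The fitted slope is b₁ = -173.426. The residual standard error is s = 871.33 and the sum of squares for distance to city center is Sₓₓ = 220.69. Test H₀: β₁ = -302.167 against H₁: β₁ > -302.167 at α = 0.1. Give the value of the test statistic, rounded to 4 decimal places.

SE(b₁) = s/√Sₓₓ = 871.33/√220.69 = 58.6531.
t = (-173.426 − (-302.167)) / 58.6531 = 2.1950.
df = n − 2 = 263.
One-sided p ≈ 0.0145, which is < 0.1, so reject H₀.
There is evidence that the true slope on distance to city center exceeds -302.167 $ per unit.

t = 2.1950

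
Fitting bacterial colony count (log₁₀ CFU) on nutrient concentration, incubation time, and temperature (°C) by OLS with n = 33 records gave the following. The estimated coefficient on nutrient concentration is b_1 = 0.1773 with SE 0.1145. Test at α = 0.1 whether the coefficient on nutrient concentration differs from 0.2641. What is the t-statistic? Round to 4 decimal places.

t = -0.7581

H₀: β₁ = 0.2641 vs H₁: β₁ ≠ 0.2641.
t = (b_1 − β₁⁰)/SE = (0.1773 − 0.2641) / 0.1145 = -0.7581.
df = n − k − 1 = 33 − 3 − 1 = 29.
Two-sided p ≈ 0.4545, which is ≥ 0.1, so fail to reject H₀.
The data are consistent with a true slope of 0.2641 log₁₀ CFU per unit of nutrient concentration, holding the other predictors fixed.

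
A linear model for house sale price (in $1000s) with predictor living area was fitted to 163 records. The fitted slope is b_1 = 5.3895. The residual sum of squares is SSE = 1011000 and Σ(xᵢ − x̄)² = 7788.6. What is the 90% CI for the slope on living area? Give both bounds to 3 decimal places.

MSE = SSE/(n − 2) = 1011000/161 = 6279.5.
SE(b_1) = √(MSE/Sₓₓ) = √(6279.5/7788.6) = 0.89791.
df = n − 2 = 161.
t* = t_{0.05, 161} = 1.654373.
Margin = t* × SE = 1.654373 × 0.89791 = 1.48548.
CI: 5.3895 ± 1.48548 → (3.904, 6.875).
With 90% confidence, each one-unit increase in living area is associated with a change of between 3.904 and 6.875 $1000s in house sale price.

(3.904, 6.875)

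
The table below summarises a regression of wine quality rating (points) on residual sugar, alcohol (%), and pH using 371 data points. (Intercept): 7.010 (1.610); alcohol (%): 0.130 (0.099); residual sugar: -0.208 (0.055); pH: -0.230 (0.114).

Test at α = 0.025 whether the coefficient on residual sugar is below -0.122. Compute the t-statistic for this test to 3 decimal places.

Read off: b = -0.208, SE = 0.055 for residual sugar.
H₀: β₁ = -0.122 vs H₁: β₁ < -0.122.
t = (-0.208 − (-0.122)) / 0.055 = -1.564.
df = n − k − 1 = 371 − 3 − 1 = 367.
One-sided p ≈ 0.0594, which is ≥ 0.025, so fail to reject H₀.
The data do not give significant evidence that the true slope on residual sugar is below -0.122 points per unit, holding the other predictors fixed.

t = -1.564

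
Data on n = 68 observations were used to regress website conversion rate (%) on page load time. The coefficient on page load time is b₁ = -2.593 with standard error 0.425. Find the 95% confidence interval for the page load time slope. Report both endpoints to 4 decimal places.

(-3.4415, -1.7445)

df = n − 2 = 68 − 2 = 66.
t* = t_{0.025, 66} = 1.996564.
Margin = t* × SE = 1.996564 × 0.425 = 0.848540.
CI: -2.593 ± 0.848540 → (-3.4415, -1.7445).
With 95% confidence, each one-unit increase in page load time is associated with a change of between -3.4415 and -1.7445 % in website conversion rate.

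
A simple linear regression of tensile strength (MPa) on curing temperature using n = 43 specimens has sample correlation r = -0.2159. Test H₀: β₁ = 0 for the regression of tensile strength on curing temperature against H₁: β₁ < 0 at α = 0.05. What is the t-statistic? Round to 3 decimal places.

t = r·√(n − 2)/√(1 − r²) = -0.2159·√41/√0.953387 = -1.416.
df = n − 2 = 41.
One-sided p ≈ 0.0822, which is ≥ 0.05, so fail to reject H₀.
The data do not give significant evidence of a linear association between curing temperature and tensile strength.

t = -1.416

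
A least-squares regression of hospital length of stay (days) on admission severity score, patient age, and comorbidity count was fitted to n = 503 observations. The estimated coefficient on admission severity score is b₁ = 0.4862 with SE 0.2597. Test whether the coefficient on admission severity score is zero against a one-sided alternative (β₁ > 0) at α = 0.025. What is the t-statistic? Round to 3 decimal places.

H₀: β₁ = 0 vs H₁: β₁ > 0.
t = (b₁ − β₁⁰)/SE = 0.4862 / 0.2597 = 1.872.
df = n − k − 1 = 503 − 3 − 1 = 499.
One-sided p ≈ 0.0309, which is ≥ 0.025, so fail to reject H₀.
The data do not give significant evidence that the true slope on admission severity score is positive, holding the other predictors fixed.

t = 1.872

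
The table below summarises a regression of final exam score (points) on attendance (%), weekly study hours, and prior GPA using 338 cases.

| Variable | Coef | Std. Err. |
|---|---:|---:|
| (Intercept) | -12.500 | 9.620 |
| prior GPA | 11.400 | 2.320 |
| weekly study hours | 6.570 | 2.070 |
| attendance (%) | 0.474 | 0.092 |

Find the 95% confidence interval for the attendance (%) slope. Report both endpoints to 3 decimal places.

Read off: b = 0.474, SE = 0.092 for attendance (%).
df = n − k − 1 = 338 − 3 − 1 = 334.
t* = t_{0.025, 334} = 1.967092.
Margin = t* × SE = 1.967092 × 0.092 = 0.18097.
CI: 0.474 ± 0.18097 → (0.293, 0.655).

(0.293, 0.655)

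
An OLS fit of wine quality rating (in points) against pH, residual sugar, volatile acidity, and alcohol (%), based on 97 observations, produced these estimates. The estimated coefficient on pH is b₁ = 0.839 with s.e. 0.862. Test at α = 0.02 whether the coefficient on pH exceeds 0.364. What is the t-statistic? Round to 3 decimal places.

H₀: β₁ = 0.364 vs H₁: β₁ > 0.364.
t = (b₁ − β₁⁰)/SE = (0.839 − 0.364) / 0.862 = 0.551.
df = n − k − 1 = 97 − 4 − 1 = 92.
One-sided p ≈ 0.2915, which is ≥ 0.02, so fail to reject H₀.
The data do not give significant evidence that the true slope on pH exceeds 0.364 points per unit, holding the other predictors fixed.

t = 0.551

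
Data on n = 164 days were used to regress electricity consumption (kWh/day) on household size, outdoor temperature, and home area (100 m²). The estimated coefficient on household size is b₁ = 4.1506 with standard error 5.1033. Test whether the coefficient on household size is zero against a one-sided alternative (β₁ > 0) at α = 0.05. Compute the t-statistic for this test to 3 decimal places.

H₀: β₁ = 0 vs H₁: β₁ > 0.
t = (b₁ − β₁⁰)/SE = 4.1506 / 5.1033 = 0.813.
df = n − k − 1 = 164 − 3 − 1 = 160.
One-sided p ≈ 0.2086, which is ≥ 0.05, so fail to reject H₀.
The data do not give significant evidence that the true slope on household size is positive, holding the other predictors fixed.

t = 0.813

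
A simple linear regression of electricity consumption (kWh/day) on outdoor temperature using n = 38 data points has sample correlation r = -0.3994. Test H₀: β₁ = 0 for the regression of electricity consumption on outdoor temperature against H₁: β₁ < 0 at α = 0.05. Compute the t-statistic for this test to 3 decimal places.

t = -2.614

t = r·√(n − 2)/√(1 − r²) = -0.3994·√36/√0.84048 = -2.614.
df = n − 2 = 36.
One-sided p ≈ 0.0065, which is < 0.05, so reject H₀.
There is evidence of a linear association between outdoor temperature and electricity consumption.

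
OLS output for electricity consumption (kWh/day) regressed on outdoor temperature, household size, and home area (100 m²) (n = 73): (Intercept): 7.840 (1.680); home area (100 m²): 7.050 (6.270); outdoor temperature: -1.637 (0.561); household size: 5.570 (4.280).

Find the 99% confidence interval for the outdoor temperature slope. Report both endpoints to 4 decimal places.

Read off: b = -1.637, SE = 0.561 for outdoor temperature.
df = n − k − 1 = 73 − 3 − 1 = 69.
t* = t_{0.005, 69} = 2.648977.
Margin = t* × SE = 2.648977 × 0.561 = 1.486076.
CI: -1.637 ± 1.486076 → (-3.1231, -0.1509).

(-3.1231, -0.1509)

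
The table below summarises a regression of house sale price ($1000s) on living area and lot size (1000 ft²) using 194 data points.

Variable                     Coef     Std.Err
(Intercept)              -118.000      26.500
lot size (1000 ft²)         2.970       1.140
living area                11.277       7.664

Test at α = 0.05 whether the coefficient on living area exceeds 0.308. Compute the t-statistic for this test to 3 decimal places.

Read off: b = 11.277, SE = 7.664 for living area.
H₀: β₁ = 0.308 vs H₁: β₁ > 0.308.
t = (11.277 − 0.308) / 7.664 = 1.431.
df = n − k − 1 = 194 − 2 − 1 = 191.
One-sided p ≈ 0.0770, which is ≥ 0.05, so fail to reject H₀.
The data do not give significant evidence that the true slope on living area exceeds 0.308 $1000s per unit, holding the other predictors fixed.

t = 1.431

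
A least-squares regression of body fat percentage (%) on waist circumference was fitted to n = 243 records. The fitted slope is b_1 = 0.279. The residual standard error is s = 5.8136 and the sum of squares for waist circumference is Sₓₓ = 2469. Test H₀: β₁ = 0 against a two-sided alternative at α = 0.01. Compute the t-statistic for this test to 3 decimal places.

t = 2.385

SE(b_1) = s/√Sₓₓ = 5.8136/√2469 = 0.117.
t = 0.279 / 0.117 = 2.385.
df = n − 2 = 241.
Two-sided p ≈ 0.0179, which is ≥ 0.01, so fail to reject H₀.
The data do not give significant evidence of an association between waist circumference and body fat percentage.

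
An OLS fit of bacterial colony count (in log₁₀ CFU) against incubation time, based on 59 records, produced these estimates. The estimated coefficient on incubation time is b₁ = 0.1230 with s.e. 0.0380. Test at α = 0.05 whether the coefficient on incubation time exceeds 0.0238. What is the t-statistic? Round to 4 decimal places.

t = 2.6105

H₀: β₁ = 0.0238 vs H₁: β₁ > 0.0238.
t = (b₁ − β₁⁰)/SE = (0.1230 − 0.0238) / 0.0380 = 2.6105.
df = n − 2 = 59 − 2 = 57.
One-sided p ≈ 0.0058, which is < 0.05, so reject H₀.
There is evidence that the true slope on incubation time exceeds 0.0238 log₁₀ CFU per unit.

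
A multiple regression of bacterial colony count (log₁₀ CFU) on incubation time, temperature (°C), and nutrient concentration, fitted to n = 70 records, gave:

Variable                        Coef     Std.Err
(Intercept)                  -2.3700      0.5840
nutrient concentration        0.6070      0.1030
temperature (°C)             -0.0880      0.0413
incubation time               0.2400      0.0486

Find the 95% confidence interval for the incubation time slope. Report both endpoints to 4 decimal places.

Read off: b = 0.2400, SE = 0.0486 for incubation time.
df = n − k − 1 = 70 − 3 − 1 = 66.
t* = t_{0.025, 66} = 1.996564.
Margin = t* × SE = 1.996564 × 0.0486 = 0.097033.
CI: 0.2400 ± 0.097033 → (0.1430, 0.3370).

(0.1430, 0.3370)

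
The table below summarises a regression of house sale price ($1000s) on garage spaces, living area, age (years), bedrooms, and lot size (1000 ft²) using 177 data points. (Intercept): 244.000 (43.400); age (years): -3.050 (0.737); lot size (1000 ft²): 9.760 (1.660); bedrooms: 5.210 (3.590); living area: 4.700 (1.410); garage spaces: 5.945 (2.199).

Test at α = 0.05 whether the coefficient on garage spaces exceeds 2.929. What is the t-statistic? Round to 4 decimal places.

Read off: b = 5.945, SE = 2.199 for garage spaces.
H₀: β₁ = 2.929 vs H₁: β₁ > 2.929.
t = (5.945 − 2.929) / 2.199 = 1.3715.
df = n − k − 1 = 177 − 5 − 1 = 171.
One-sided p ≈ 0.0860, which is ≥ 0.05, so fail to reject H₀.
The data do not give significant evidence that the true slope on garage spaces exceeds 2.929 $1000s per unit, holding the other predictors fixed.

t = 1.3715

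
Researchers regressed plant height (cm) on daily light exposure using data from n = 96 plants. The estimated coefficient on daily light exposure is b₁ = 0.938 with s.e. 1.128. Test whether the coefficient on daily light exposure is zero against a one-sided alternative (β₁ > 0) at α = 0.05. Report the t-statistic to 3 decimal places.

t = 0.832

H₀: β₁ = 0 vs H₁: β₁ > 0.
t = (b₁ − β₁⁰)/SE = 0.938 / 1.128 = 0.832.
df = n − 2 = 96 − 2 = 94.
One-sided p ≈ 0.2039, which is ≥ 0.05, so fail to reject H₀.
The data do not give significant evidence that the true slope on daily light exposure is positive.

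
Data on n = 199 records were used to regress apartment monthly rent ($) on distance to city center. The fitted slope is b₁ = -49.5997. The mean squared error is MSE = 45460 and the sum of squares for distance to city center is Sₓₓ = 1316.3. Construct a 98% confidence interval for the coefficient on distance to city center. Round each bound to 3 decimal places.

(-63.383, -35.816)

SE(b₁) = √(MSE/Sₓₓ) = √(45460/1316.3) = 5.87675.
df = n − 2 = 197.
t* = t_{0.01, 197} = 2.345425.
Margin = t* × SE = 2.345425 × 5.87675 = 13.78348.
CI: -49.5997 ± 13.78348 → (-63.383, -35.816).
With 98% confidence, each one-unit increase in distance to city center is associated with a change of between -63.383 and -35.816 $ in apartment monthly rent.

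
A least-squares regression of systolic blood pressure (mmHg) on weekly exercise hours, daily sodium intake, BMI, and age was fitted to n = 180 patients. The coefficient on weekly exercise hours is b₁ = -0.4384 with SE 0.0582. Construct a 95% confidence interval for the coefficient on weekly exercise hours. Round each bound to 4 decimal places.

(-0.5533, -0.3235)

df = n − k − 1 = 180 − 4 − 1 = 175.
t* = t_{0.025, 175} = 1.973612.
Margin = t* × SE = 1.973612 × 0.0582 = 0.114864.
CI: -0.4384 ± 0.114864 → (-0.5533, -0.3235).
With 95% confidence, each one-unit increase in weekly exercise hours is associated with a change of between -0.5533 and -0.3235 mmHg in systolic blood pressure, holding the other predictors fixed.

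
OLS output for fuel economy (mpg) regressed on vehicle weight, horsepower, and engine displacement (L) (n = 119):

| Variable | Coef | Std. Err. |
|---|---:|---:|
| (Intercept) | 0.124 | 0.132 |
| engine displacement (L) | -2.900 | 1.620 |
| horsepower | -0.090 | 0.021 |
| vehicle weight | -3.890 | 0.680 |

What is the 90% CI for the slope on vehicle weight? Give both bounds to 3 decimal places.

(-5.018, -2.762)

Read off: b = -3.890, SE = 0.680 for vehicle weight.
df = n − k − 1 = 119 − 3 − 1 = 115.
t* = t_{0.05, 115} = 1.658212.
Margin = t* × SE = 1.658212 × 0.680 = 1.12758.
CI: -3.890 ± 1.12758 → (-5.018, -2.762).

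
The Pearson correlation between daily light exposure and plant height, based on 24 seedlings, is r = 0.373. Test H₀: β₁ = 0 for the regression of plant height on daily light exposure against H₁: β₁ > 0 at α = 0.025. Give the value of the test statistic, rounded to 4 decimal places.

t = 1.8856

t = r·√(n − 2)/√(1 − r²) = 0.373·√22/√0.860871 = 1.8856.
df = n − 2 = 22.
One-sided p ≈ 0.0363, which is ≥ 0.025, so fail to reject H₀.
The data do not give significant evidence of a linear association between daily light exposure and plant height.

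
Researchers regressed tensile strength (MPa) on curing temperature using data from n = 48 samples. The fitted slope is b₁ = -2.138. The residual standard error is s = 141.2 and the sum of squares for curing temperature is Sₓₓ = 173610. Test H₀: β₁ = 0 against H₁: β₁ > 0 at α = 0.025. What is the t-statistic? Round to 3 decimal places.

t = -6.309

SE(b₁) = s/√Sₓₓ = 141.2/√173610 = 0.338881.
t = -2.138 / 0.338881 = -6.309.
df = n − 2 = 46.
One-sided p ≈ 1.0000, which is ≥ 0.025, so fail to reject H₀.
The data do not give significant evidence that the true slope on curing temperature is positive.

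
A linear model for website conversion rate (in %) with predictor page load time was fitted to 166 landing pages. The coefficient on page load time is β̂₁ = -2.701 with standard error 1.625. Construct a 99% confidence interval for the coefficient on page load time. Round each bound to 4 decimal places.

(-6.9360, 1.5340)

df = n − 2 = 166 − 2 = 164.
t* = t_{0.005, 164} = 2.60614.
Margin = t* × SE = 2.60614 × 1.625 = 4.234977.
CI: -2.701 ± 4.234977 → (-6.9360, 1.5340).
With 99% confidence, each one-unit increase in page load time is associated with a change of between -6.9360 and 1.5340 % in website conversion rate.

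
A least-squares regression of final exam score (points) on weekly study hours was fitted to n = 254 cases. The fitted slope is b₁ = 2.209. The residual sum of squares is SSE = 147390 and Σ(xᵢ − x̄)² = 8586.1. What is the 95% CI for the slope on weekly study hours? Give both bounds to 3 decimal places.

(1.695, 2.723)

MSE = SSE/(n − 2) = 147390/252 = 584.881.
SE(b₁) = √(MSE/Sₓₓ) = √(584.881/8586.1) = 0.260997.
df = n − 2 = 252.
t* = t_{0.025, 252} = 1.969422.
Margin = t* × SE = 1.969422 × 0.260997 = 0.51401.
CI: 2.209 ± 0.51401 → (1.695, 2.723).
With 95% confidence, each one-unit increase in weekly study hours is associated with a change of between 1.695 and 2.723 points in final exam score.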